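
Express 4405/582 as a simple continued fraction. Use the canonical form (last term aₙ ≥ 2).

[7; 1, 1, 3, 7, 3, 1, 2]

4405 = 7·582 + 331
582 = 1·331 + 251
331 = 1·251 + 80
251 = 3·80 + 11
80 = 7·11 + 3
11 = 3·3 + 2
3 = 1·2 + 1
2 = 2·1 + 0  (stop)
So 4405/582 = [7; 1, 1, 3, 7, 3, 1, 2].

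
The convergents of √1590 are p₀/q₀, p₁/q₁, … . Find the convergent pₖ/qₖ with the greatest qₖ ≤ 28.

319/8

√1590 = [39; 1, 6, 1, 78, …] (period length 4).
Convergents:
  p_0/q_0 = 39/1
  p_1/q_1 = 40/1
  p_2/q_2 = 279/7
  p_3/q_3 = 319/8
  p_4/q_4 = 25161/631
q_3 = 8 ≤ 28 < 631 = q_4, so the answer is 319/8.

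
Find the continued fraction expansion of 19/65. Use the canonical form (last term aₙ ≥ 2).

19 = 0·65 + 19
65 = 3·19 + 8
19 = 2·8 + 3
8 = 2·3 + 2
3 = 1·2 + 1
2 = 2·1 + 0  (stop)
So 19/65 = [0; 3, 2, 2, 1, 2].

[0; 3, 2, 2, 1, 2]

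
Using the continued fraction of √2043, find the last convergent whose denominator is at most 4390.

√2043 = [45; 5, 90, …] (period length 2).
Convergents:
  p_0/q_0 = 45/1
  p_1/q_1 = 226/5
  p_2/q_2 = 20385/451
  p_3/q_3 = 102151/2260
  p_4/q_4 = 9213975/203851
q_3 = 2260 ≤ 4390 < 203851 = q_4, so the answer is 102151/2260.

102151/2260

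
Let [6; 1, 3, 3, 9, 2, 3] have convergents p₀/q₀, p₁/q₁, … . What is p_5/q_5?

1726/255

Using pₖ = aₖpₖ₋₁ + pₖ₋₂, qₖ = aₖqₖ₋₁ + qₖ₋₂ (with p₋₁=1, p₋₂=0, q₋₁=0, q₋₂=1):
  k=0: a=6, p=6, q=1
  k=1: a=1, p=7, q=1
  k=2: a=3, p=27, q=4
  k=3: a=3, p=88, q=13
  k=4: a=9, p=819, q=121
  k=5: a=2, p=1726, q=255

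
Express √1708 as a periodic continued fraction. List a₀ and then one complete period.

a₀ = ⌊√1708⌋ = 41.
With m₀=0, d₀=1 and mₖ₊₁ = dₖaₖ − mₖ, dₖ₊₁ = (n − mₖ₊₁²)/dₖ, aₖ₊₁ = ⌊(a₀+mₖ₊₁)/dₖ₊₁⌋:
  k=1: m=41, d=27, a=3
  k=2: m=40, d=4, a=20
  k=3: m=40, d=27, a=3
  k=4: m=41, d=1, a=82
d=1 and a=2a₀=82 at k=4, so the next step gives (m, d) = (41, 27) again — its k=1 value — and the period has length 4.

[41; 3, 20, 3, 82]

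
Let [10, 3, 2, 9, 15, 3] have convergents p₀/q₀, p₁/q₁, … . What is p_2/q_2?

Using pₖ = aₖpₖ₋₁ + pₖ₋₂, qₖ = aₖqₖ₋₁ + qₖ₋₂ (with p₋₁=1, p₋₂=0, q₋₁=0, q₋₂=1):
  k=0: a=10, p=10, q=1
  k=1: a=3, p=31, q=3
  k=2: a=2, p=72, q=7

72/7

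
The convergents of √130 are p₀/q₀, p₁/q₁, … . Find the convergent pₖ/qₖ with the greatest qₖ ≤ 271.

√130 = [11; 2, 2, 22, …] (period length 3).
Convergents:
  p_0/q_0 = 11/1
  p_1/q_1 = 23/2
  p_2/q_2 = 57/5
  p_3/q_3 = 1277/112
  p_4/q_4 = 2611/229
  p_5/q_5 = 6499/570
q_4 = 229 ≤ 271 < 570 = q_5, so the answer is 2611/229.

2611/229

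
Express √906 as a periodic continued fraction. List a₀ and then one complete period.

[30; 10, 60]

a₀ = ⌊√906⌋ = 30.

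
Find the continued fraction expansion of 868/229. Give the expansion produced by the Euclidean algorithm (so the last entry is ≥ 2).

[3; 1, 3, 1, 3, 2, 1, 3]

868 = 3×229 + 181
229 = 1×181 + 48
181 = 3×48 + 37
48 = 1×37 + 11
37 = 3×11 + 4
11 = 2×4 + 3
4 = 1×3 + 1
3 = 3×1 + 0  (stop)
So 868/229 = [3; 1, 3, 1, 3, 2, 1, 3].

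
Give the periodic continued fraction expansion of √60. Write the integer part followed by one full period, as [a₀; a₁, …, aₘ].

a₀ = ⌊√60⌋ = 7.

[7; 1, 2, 1, 14]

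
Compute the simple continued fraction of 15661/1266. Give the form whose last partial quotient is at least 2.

[12; 2, 1, 2, 3, 15, 3]

15661 = 12×1266 + 469
1266 = 2×469 + 328
469 = 1×328 + 141
328 = 2×141 + 46
141 = 3×46 + 3
46 = 15×3 + 1
3 = 3×1 + 0  (stop)
So 15661/1266 = [12; 2, 1, 2, 3, 15, 3].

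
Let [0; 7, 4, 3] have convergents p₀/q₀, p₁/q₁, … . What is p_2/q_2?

Using pₖ = aₖpₖ₋₁ + pₖ₋₂, qₖ = aₖqₖ₋₁ + qₖ₋₂ (with p₋₁=1, p₋₂=0, q₋₁=0, q₋₂=1):
  k=0: a=0, p=0, q=1
  k=1: a=7, p=1, q=7
  k=2: a=4, p=4, q=29

4/29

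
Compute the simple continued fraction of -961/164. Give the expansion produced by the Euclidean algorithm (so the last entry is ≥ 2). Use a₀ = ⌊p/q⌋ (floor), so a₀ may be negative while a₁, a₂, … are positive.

-961 = -6×164 + 23
164 = 7×23 + 3
23 = 7×3 + 2
3 = 1×2 + 1
2 = 2×1 + 0  (stop)
So -961/164 = [-6; 7, 7, 1, 2].

[-6; 7, 7, 1, 2]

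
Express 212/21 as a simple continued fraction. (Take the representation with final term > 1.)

[10; 10, 2]

212 = 10·21 + 2
21 = 10·2 + 1
2 = 2·1 + 0  (stop)
So 212/21 = [10; 10, 2].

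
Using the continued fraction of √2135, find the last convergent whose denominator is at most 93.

√2135 = [46; 4, 1, 5, 1, 4, 92, …] (period length 6).
Convergents:
  p_0/q_0 = 46/1
  p_1/q_1 = 185/4
  p_2/q_2 = 231/5
  p_3/q_3 = 1340/29
  p_4/q_4 = 1571/34
  p_5/q_5 = 7624/165
q_4 = 34 ≤ 93 < 165 = q_5, so the answer is 1571/34.

1571/34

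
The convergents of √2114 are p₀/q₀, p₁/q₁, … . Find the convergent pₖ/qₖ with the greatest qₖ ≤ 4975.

194534/4231

√2114 = [45; 1, 44, 1, 90, …] (period length 4).
Convergents:
  p_0/q_0 = 45/1
  p_1/q_1 = 46/1
  p_2/q_2 = 2069/45
  p_3/q_3 = 2115/46
  p_4/q_4 = 192419/4185
  p_5/q_5 = 194534/4231
  p_6/q_6 = 8751915/190349
q_5 = 4231 ≤ 4975 < 190349 = q_6, so the answer is 194534/4231.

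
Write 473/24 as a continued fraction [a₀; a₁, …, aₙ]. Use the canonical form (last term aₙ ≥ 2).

473 = 19×24 + 17
24 = 1×17 + 7
17 = 2×7 + 3
7 = 2×3 + 1
3 = 3×1 + 0  (stop)
So 473/24 = [19; 1, 2, 2, 3].

[19; 1, 2, 2, 3]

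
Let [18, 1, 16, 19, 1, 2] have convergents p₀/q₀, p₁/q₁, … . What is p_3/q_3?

Using pₖ = aₖpₖ₋₁ + pₖ₋₂, qₖ = aₖqₖ₋₁ + qₖ₋₂ (with p₋₁=1, p₋₂=0, q₋₁=0, q₋₂=1):
  k=0: a=18, p=18, q=1
  k=1: a=1, p=19, q=1
  k=2: a=16, p=322, q=17
  k=3: a=19, p=6137, q=324

6137/324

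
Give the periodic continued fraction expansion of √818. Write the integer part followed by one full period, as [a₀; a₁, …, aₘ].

a₀ = ⌊√818⌋ = 28.
With m₀=0, d₀=1 and mₖ₊₁ = dₖaₖ − mₖ, dₖ₊₁ = (n − mₖ₊₁²)/dₖ, aₖ₊₁ = ⌊(a₀+mₖ₊₁)/dₖ₊₁⌋:
  k=1: m=28, d=34, a=1
  k=2: m=6, d=23, a=1
  k=3: m=17, d=23, a=1
  k=4: m=6, d=34, a=1
  k=5: m=28, d=1, a=56
d=1 and a=2a₀=56 at k=5, so the next step gives (m, d) = (28, 34) again — its k=1 value — and the period has length 5.

[28; 1, 1, 1, 1, 56]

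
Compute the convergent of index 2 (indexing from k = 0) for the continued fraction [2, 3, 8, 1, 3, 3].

Using pₖ = aₖpₖ₋₁ + pₖ₋₂, qₖ = aₖqₖ₋₁ + qₖ₋₂ (with p₋₁=1, p₋₂=0, q₋₁=0, q₋₂=1):
  k=0: a=2, p=2, q=1
  k=1: a=3, p=7, q=3
  k=2: a=8, p=58, q=25

58/25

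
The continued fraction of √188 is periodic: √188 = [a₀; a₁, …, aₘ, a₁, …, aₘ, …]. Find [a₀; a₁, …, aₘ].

a₀ = ⌊√188⌋ = 13.
With m₀=0, d₀=1 and mₖ₊₁ = dₖaₖ − mₖ, dₖ₊₁ = (n − mₖ₊₁²)/dₖ, aₖ₊₁ = ⌊(a₀+mₖ₊₁)/dₖ₊₁⌋:
  k=1: m=13, d=19, a=1
  k=2: m=6, d=8, a=2
  k=3: m=10, d=11, a=2
  k=4: m=12, d=4, a=6
  k=5: m=12, d=11, a=2
  k=6: m=10, d=8, a=2
  k=7: m=6, d=19, a=1
  k=8: m=13, d=1, a=26
d=1 and a=2a₀=26 at k=8, so the next step gives (m, d) = (13, 19) again — its k=1 value — and the period has length 8.

[13; 1, 2, 2, 6, 2, 2, 1, 26]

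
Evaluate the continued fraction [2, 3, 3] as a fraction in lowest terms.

Using pₖ = aₖpₖ₋₁ + pₖ₋₂ and qₖ = aₖqₖ₋₁ + qₖ₋₂:
  k=0: a=2, p=2, q=1
  k=1: a=3, p=7, q=3
  k=2: a=3, p=23, q=10

23/10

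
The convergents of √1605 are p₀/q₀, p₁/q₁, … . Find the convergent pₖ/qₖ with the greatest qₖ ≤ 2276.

√1605 = [40; 16, 80, …] (period length 2).
Convergents:
  p_0/q_0 = 40/1
  p_1/q_1 = 641/16
  p_2/q_2 = 51320/1281
  p_3/q_3 = 821761/20512
q_2 = 1281 ≤ 2276 < 20512 = q_3, so the answer is 51320/1281.

51320/1281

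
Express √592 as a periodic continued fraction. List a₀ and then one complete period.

[24; 3, 48]

a₀ = ⌊√592⌋ = 24.
With m₀=0, d₀=1 and mₖ₊₁ = dₖaₖ − mₖ, dₖ₊₁ = (n − mₖ₊₁²)/dₖ, aₖ₊₁ = ⌊(a₀+mₖ₊₁)/dₖ₊₁⌋:
  k=1: m=24, d=16, a=3
  k=2: m=24, d=1, a=48
d=1 and a=2a₀=48 at k=2, so the next step gives (m, d) = (24, 16) again — its k=1 value — and the period has length 2.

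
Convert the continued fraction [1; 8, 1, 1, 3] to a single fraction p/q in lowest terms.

67/60

Fold from the inside: start with 3/1.
  1 + 1/3 = 4/3
  1 + 3/4 = 7/4
  8 + 4/7 = 60/7
  1 + 7/60 = 67/60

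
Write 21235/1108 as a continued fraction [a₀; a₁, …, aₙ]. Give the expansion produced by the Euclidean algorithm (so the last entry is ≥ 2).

21235 = 19*1108 + 183
1108 = 6*183 + 10
183 = 18*10 + 3
10 = 3*3 + 1
3 = 3*1 + 0  (stop)
So 21235/1108 = [19; 6, 18, 3, 3].

[19; 6, 18, 3, 3]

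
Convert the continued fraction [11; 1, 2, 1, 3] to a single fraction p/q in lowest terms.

176/15

Using pₖ = aₖpₖ₋₁ + pₖ₋₂ and qₖ = aₖqₖ₋₁ + qₖ₋₂:
  k=0: a=11, p=11, q=1
  k=1: a=1, p=12, q=1
  k=2: a=2, p=35, q=3
  k=3: a=1, p=47, q=4
  k=4: a=3, p=176, q=15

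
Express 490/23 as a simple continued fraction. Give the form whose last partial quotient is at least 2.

490 = 21*23 + 7
23 = 3*7 + 2
7 = 3*2 + 1
2 = 2*1 + 0  (stop)
So 490/23 = [21; 3, 3, 2].

[21; 3, 3, 2]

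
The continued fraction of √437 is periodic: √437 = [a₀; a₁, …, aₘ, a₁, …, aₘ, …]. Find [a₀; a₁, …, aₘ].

a₀ = ⌊√437⌋ = 20.
With m₀=0, d₀=1 and mₖ₊₁ = dₖaₖ − mₖ, dₖ₊₁ = (n − mₖ₊₁²)/dₖ, aₖ₊₁ = ⌊(a₀+mₖ₊₁)/dₖ₊₁⌋:
  k=1: m=20, d=37, a=1
  k=2: m=17, d=4, a=9
  k=3: m=19, d=19, a=2
  k=4: m=19, d=4, a=9
  k=5: m=17, d=37, a=1
  k=6: m=20, d=1, a=40
d=1 and a=2a₀=40 at k=6, so the next step gives (m, d) = (20, 37) again — its k=1 value — and the period has length 6.

[20; 1, 9, 2, 9, 1, 40]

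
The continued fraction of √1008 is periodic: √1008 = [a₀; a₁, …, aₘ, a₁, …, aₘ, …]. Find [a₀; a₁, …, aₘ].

[31; 1, 2, 1, 62]

a₀ = ⌊√1008⌋ = 31.
With m₀=0, d₀=1 and mₖ₊₁ = dₖaₖ − mₖ, dₖ₊₁ = (n − mₖ₊₁²)/dₖ, aₖ₊₁ = ⌊(a₀+mₖ₊₁)/dₖ₊₁⌋:
  k=1: m=31, d=47, a=1
  k=2: m=16, d=16, a=2
  k=3: m=16, d=47, a=1
  k=4: m=31, d=1, a=62
d=1 and a=2a₀=62 at k=4, so the next step gives (m, d) = (31, 47) again — its k=1 value — and the period has length 4.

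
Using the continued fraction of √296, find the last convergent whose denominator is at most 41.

671/39

√296 = [17; 4, 1, 7, 1, 4, 34, …] (period length 6).
Convergents:
  p_0/q_0 = 17/1
  p_1/q_1 = 69/4
  p_2/q_2 = 86/5
  p_3/q_3 = 671/39
  p_4/q_4 = 757/44
q_3 = 39 ≤ 41 < 44 = q_4, so the answer is 671/39.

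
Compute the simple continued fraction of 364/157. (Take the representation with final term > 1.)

364 = 2*157 + 50
157 = 3*50 + 7
50 = 7*7 + 1
7 = 7*1 + 0  (stop)
So 364/157 = [2; 3, 7, 7].

[2; 3, 7, 7]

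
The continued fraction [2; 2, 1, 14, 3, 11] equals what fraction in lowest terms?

3579/1529

Fold from the inside: start with 11/1.
  3 + 1/11 = 34/11
  14 + 11/34 = 487/34
  1 + 34/487 = 521/487
  2 + 487/521 = 1529/521
  2 + 521/1529 = 3579/1529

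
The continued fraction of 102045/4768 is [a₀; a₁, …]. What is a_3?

102045 = 21·4768 + 1917   →  a_0 = 21
4768 = 2·1917 + 934   →  a_1 = 2
1917 = 2·934 + 49   →  a_2 = 2
934 = 19·49 + 3   →  a_3 = 19

19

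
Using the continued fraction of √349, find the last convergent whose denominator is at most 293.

2933/157

√349 = [18; 1, 2, 7, 7, 2, 1, 36, …] (period length 7).
Convergents:
  p_0/q_0 = 18/1
  p_1/q_1 = 19/1
  p_2/q_2 = 56/3
  p_3/q_3 = 411/22
  p_4/q_4 = 2933/157
  p_5/q_5 = 6277/336
q_4 = 157 ≤ 293 < 336 = q_5, so the answer is 2933/157.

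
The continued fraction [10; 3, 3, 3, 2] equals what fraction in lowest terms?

783/76

Using pₖ = aₖpₖ₋₁ + pₖ₋₂ and qₖ = aₖqₖ₋₁ + qₖ₋₂:
  k=0: a=10, p=10, q=1
  k=1: a=3, p=31, q=3
  k=2: a=3, p=103, q=10
  k=3: a=3, p=340, q=33
  k=4: a=2, p=783, q=76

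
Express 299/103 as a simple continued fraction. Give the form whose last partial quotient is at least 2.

[2; 1, 9, 3, 3]

299 = 2×103 + 93
103 = 1×93 + 10
93 = 9×10 + 3
10 = 3×3 + 1
3 = 3×1 + 0  (stop)
So 299/103 = [2; 1, 9, 3, 3].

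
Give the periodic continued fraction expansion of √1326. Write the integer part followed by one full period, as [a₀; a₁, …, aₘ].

a₀ = ⌊√1326⌋ = 36.
With m₀=0, d₀=1 and mₖ₊₁ = dₖaₖ − mₖ, dₖ₊₁ = (n − mₖ₊₁²)/dₖ, aₖ₊₁ = ⌊(a₀+mₖ₊₁)/dₖ₊₁⌋:
  k=1: m=36, d=30, a=2
  k=2: m=24, d=25, a=2
  k=3: m=26, d=26, a=2
  k=4: m=26, d=25, a=2
  k=5: m=24, d=30, a=2
  k=6: m=36, d=1, a=72
d=1 and a=2a₀=72 at k=6, so the next step gives (m, d) = (36, 30) again — its k=1 value — and the period has length 6.

[36; 2, 2, 2, 2, 2, 72]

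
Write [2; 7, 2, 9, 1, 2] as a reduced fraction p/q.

973/456

Using pₖ = aₖpₖ₋₁ + pₖ₋₂ and qₖ = aₖqₖ₋₁ + qₖ₋₂:
  k=0: a=2, p=2, q=1
  k=1: a=7, p=15, q=7
  k=2: a=2, p=32, q=15
  k=3: a=9, p=303, q=142
  k=4: a=1, p=335, q=157
  k=5: a=2, p=973, q=456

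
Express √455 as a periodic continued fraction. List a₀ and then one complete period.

[21; 3, 42]

a₀ = ⌊√455⌋ = 21.
With m₀=0, d₀=1 and mₖ₊₁ = dₖaₖ − mₖ, dₖ₊₁ = (n − mₖ₊₁²)/dₖ, aₖ₊₁ = ⌊(a₀+mₖ₊₁)/dₖ₊₁⌋:
  k=1: m=21, d=14, a=3
  k=2: m=21, d=1, a=42
d=1 and a=2a₀=42 at k=2, so the next step gives (m, d) = (21, 14) again — its k=1 value — and the period has length 2.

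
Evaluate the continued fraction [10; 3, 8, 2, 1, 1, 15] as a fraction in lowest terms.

Fold from the inside: start with 15/1.
  1 + 1/15 = 16/15
  1 + 15/16 = 31/16
  2 + 16/31 = 78/31
  8 + 31/78 = 655/78
  3 + 78/655 = 2043/655
  10 + 655/2043 = 21085/2043

21085/2043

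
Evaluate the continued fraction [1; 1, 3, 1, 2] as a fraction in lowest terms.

Fold from the inside: start with 2/1.
  1 + 1/2 = 3/2
  3 + 2/3 = 11/3
  1 + 3/11 = 14/11
  1 + 11/14 = 25/14

25/14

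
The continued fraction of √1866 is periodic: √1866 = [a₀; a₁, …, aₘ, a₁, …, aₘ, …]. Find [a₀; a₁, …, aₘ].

a₀ = ⌊√1866⌋ = 43.
With m₀=0, d₀=1 and mₖ₊₁ = dₖaₖ − mₖ, dₖ₊₁ = (n − mₖ₊₁²)/dₖ, aₖ₊₁ = ⌊(a₀+mₖ₊₁)/dₖ₊₁⌋:
  k=1: m=43, d=17, a=5
  k=2: m=42, d=6, a=14
  k=3: m=42, d=17, a=5
  k=4: m=43, d=1, a=86
d=1 and a=2a₀=86 at k=4, so the next step gives (m, d) = (43, 17) again — its k=1 value — and the period has length 4.

[43; 5, 14, 5, 86]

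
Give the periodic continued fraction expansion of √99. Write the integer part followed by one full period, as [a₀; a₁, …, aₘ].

[9; 1, 18]

a₀ = ⌊√99⌋ = 9.
With m₀=0, d₀=1 and mₖ₊₁ = dₖaₖ − mₖ, dₖ₊₁ = (n − mₖ₊₁²)/dₖ, aₖ₊₁ = ⌊(a₀+mₖ₊₁)/dₖ₊₁⌋:
  k=1: m=9, d=18, a=1
  k=2: m=9, d=1, a=18
d=1 and a=2a₀=18 at k=2, so the next step gives (m, d) = (9, 18) again — its k=1 value — and the period has length 2.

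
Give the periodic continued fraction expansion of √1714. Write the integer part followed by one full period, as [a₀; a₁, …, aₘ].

[41; 2, 2, 82]

a₀ = ⌊√1714⌋ = 41.
With m₀=0, d₀=1 and mₖ₊₁ = dₖaₖ − mₖ, dₖ₊₁ = (n − mₖ₊₁²)/dₖ, aₖ₊₁ = ⌊(a₀+mₖ₊₁)/dₖ₊₁⌋:
  k=1: m=41, d=33, a=2
  k=2: m=25, d=33, a=2
  k=3: m=41, d=1, a=82
d=1 and a=2a₀=82 at k=3, so the next step gives (m, d) = (41, 33) again — its k=1 value — and the period has length 3.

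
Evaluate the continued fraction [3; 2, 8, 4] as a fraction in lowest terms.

Fold from the inside: start with 4/1.
  8 + 1/4 = 33/4
  2 + 4/33 = 70/33
  3 + 33/70 = 243/70

243/70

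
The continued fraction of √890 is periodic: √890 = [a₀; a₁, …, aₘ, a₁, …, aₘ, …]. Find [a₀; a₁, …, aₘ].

a₀ = ⌊√890⌋ = 29.
With m₀=0, d₀=1 and mₖ₊₁ = dₖaₖ − mₖ, dₖ₊₁ = (n − mₖ₊₁²)/dₖ, aₖ₊₁ = ⌊(a₀+mₖ₊₁)/dₖ₊₁⌋:
  k=1: m=29, d=49, a=1
  k=2: m=20, d=10, a=4
  k=3: m=20, d=49, a=1
  k=4: m=29, d=1, a=58
d=1 and a=2a₀=58 at k=4, so the next step gives (m, d) = (29, 49) again — its k=1 value — and the period has length 4.

[29; 1, 4, 1, 58]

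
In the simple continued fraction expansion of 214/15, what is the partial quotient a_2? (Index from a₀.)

1

214 = 14·15 + 4   →  a_0 = 14
15 = 3·4 + 3   →  a_1 = 3
4 = 1·3 + 1   →  a_2 = 1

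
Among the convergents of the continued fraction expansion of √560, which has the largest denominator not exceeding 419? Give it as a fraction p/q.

√560 = [23; 1, 1, 1, 46, …] (period length 4).
Convergents:
  p_0/q_0 = 23/1
  p_1/q_1 = 24/1
  p_2/q_2 = 47/2
  p_3/q_3 = 71/3
  p_4/q_4 = 3313/140
  p_5/q_5 = 3384/143
  p_6/q_6 = 6697/283
  p_7/q_7 = 10081/426
q_6 = 283 ≤ 419 < 426 = q_7, so the answer is 6697/283.

6697/283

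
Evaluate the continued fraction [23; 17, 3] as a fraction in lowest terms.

Using pₖ = aₖpₖ₋₁ + pₖ₋₂ and qₖ = aₖqₖ₋₁ + qₖ₋₂:
  k=0: a=23, p=23, q=1
  k=1: a=17, p=392, q=17
  k=2: a=3, p=1199, q=52

1199/52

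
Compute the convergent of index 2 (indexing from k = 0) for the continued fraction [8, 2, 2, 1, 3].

42/5

Using pₖ = aₖpₖ₋₁ + pₖ₋₂, qₖ = aₖqₖ₋₁ + qₖ₋₂ (with p₋₁=1, p₋₂=0, q₋₁=0, q₋₂=1):
  k=0: a=8, p=8, q=1
  k=1: a=2, p=17, q=2
  k=2: a=2, p=42, q=5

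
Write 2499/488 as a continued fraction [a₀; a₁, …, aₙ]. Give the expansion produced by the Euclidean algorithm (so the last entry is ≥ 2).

[5; 8, 3, 1, 2, 5]

2499 = 5*488 + 59
488 = 8*59 + 16
59 = 3*16 + 11
16 = 1*11 + 5
11 = 2*5 + 1
5 = 5*1 + 0  (stop)
So 2499/488 = [5; 8, 3, 1, 2, 5].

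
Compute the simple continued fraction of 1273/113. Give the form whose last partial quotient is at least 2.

1273 = 11×113 + 30
113 = 3×30 + 23
30 = 1×23 + 7
23 = 3×7 + 2
7 = 3×2 + 1
2 = 2×1 + 0  (stop)
So 1273/113 = [11; 3, 1, 3, 3, 2].

[11; 3, 1, 3, 3, 2]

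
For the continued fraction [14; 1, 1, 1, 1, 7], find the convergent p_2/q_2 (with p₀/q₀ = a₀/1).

29/2

Using pₖ = aₖpₖ₋₁ + pₖ₋₂, qₖ = aₖqₖ₋₁ + qₖ₋₂ (with p₋₁=1, p₋₂=0, q₋₁=0, q₋₂=1):
  k=0: a=14, p=14, q=1
  k=1: a=1, p=15, q=1
  k=2: a=1, p=29, q=2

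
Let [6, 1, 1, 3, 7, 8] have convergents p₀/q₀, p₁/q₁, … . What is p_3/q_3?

Using pₖ = aₖpₖ₋₁ + pₖ₋₂, qₖ = aₖqₖ₋₁ + qₖ₋₂ (with p₋₁=1, p₋₂=0, q₋₁=0, q₋₂=1):
  k=0: a=6, p=6, q=1
  k=1: a=1, p=7, q=1
  k=2: a=1, p=13, q=2
  k=3: a=3, p=46, q=7

46/7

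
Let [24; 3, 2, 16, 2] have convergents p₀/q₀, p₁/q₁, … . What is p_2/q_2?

Using pₖ = aₖpₖ₋₁ + pₖ₋₂, qₖ = aₖqₖ₋₁ + qₖ₋₂ (with p₋₁=1, p₋₂=0, q₋₁=0, q₋₂=1):
  k=0: a=24, p=24, q=1
  k=1: a=3, p=73, q=3
  k=2: a=2, p=170, q=7

170/7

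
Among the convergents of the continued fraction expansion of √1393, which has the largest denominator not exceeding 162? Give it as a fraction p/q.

√1393 = [37; 3, 10, 3, 74, …] (period length 4).
Convergents:
  p_0/q_0 = 37/1
  p_1/q_1 = 112/3
  p_2/q_2 = 1157/31
  p_3/q_3 = 3583/96
  p_4/q_4 = 266299/7135
q_3 = 96 ≤ 162 < 7135 = q_4, so the answer is 3583/96.

3583/96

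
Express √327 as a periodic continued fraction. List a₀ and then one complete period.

a₀ = ⌊√327⌋ = 18.
With m₀=0, d₀=1 and mₖ₊₁ = dₖaₖ − mₖ, dₖ₊₁ = (n − mₖ₊₁²)/dₖ, aₖ₊₁ = ⌊(a₀+mₖ₊₁)/dₖ₊₁⌋:
  k=1: m=18, d=3, a=12
  k=2: m=18, d=1, a=36
d=1 and a=2a₀=36 at k=2, so the next step gives (m, d) = (18, 3) again — its k=1 value — and the period has length 2.

[18; 12, 36]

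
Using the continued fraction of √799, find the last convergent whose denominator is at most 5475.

95852/3391

√799 = [28; 3, 1, 3, 56, …] (period length 4).
Convergents:
  p_0/q_0 = 28/1
  p_1/q_1 = 85/3
  p_2/q_2 = 113/4
  p_3/q_3 = 424/15
  p_4/q_4 = 23857/844
  p_5/q_5 = 71995/2547
  p_6/q_6 = 95852/3391
  p_7/q_7 = 359551/12720
q_6 = 3391 ≤ 5475 < 12720 = q_7, so the answer is 95852/3391.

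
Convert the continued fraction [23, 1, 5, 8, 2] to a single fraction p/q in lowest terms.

2479/104

Fold from the inside: start with 2/1.
  8 + 1/2 = 17/2
  5 + 2/17 = 87/17
  1 + 17/87 = 104/87
  23 + 87/104 = 2479/104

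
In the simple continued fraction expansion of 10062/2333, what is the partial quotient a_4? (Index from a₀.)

10062 = 4·2333 + 730   →  a_0 = 4
2333 = 3·730 + 143   →  a_1 = 3
730 = 5·143 + 15   →  a_2 = 5
143 = 9·15 + 8   →  a_3 = 9
15 = 1·8 + 7   →  a_4 = 1

1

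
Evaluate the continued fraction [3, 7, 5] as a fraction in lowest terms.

113/36

Using pₖ = aₖpₖ₋₁ + pₖ₋₂ and qₖ = aₖqₖ₋₁ + qₖ₋₂:
  k=0: a=3, p=3, q=1
  k=1: a=7, p=22, q=7
  k=2: a=5, p=113, q=36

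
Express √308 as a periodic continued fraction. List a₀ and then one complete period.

[17; 1, 1, 4, 1, 1, 34]

a₀ = ⌊√308⌋ = 17.
With m₀=0, d₀=1 and mₖ₊₁ = dₖaₖ − mₖ, dₖ₊₁ = (n − mₖ₊₁²)/dₖ, aₖ₊₁ = ⌊(a₀+mₖ₊₁)/dₖ₊₁⌋:
  k=1: m=17, d=19, a=1
  k=2: m=2, d=16, a=1
  k=3: m=14, d=7, a=4
  k=4: m=14, d=16, a=1
  k=5: m=2, d=19, a=1
  k=6: m=17, d=1, a=34
d=1 and a=2a₀=34 at k=6, so the next step gives (m, d) = (17, 19) again — its k=1 value — and the period has length 6.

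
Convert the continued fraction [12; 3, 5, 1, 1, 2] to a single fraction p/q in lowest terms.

1096/89

Fold from the inside: start with 2/1.
  1 + 1/2 = 3/2
  1 + 2/3 = 5/3
  5 + 3/5 = 28/5
  3 + 5/28 = 89/28
  12 + 28/89 = 1096/89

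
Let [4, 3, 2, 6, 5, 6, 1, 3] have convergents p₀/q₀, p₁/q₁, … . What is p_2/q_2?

Using pₖ = aₖpₖ₋₁ + pₖ₋₂, qₖ = aₖqₖ₋₁ + qₖ₋₂ (with p₋₁=1, p₋₂=0, q₋₁=0, q₋₂=1):
  k=0: a=4, p=4, q=1
  k=1: a=3, p=13, q=3
  k=2: a=2, p=30, q=7

30/7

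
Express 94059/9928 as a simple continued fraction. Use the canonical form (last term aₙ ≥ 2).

94059 = 9·9928 + 4707
9928 = 2·4707 + 514
4707 = 9·514 + 81
514 = 6·81 + 28
81 = 2·28 + 25
28 = 1·25 + 3
25 = 8·3 + 1
3 = 3·1 + 0  (stop)
So 94059/9928 = [9; 2, 9, 6, 2, 1, 8, 3].

[9; 2, 9, 6, 2, 1, 8, 3]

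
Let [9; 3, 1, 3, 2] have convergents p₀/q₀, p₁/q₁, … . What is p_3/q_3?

139/15

Using pₖ = aₖpₖ₋₁ + pₖ₋₂, qₖ = aₖqₖ₋₁ + qₖ₋₂ (with p₋₁=1, p₋₂=0, q₋₁=0, q₋₂=1):
  k=0: a=9, p=9, q=1
  k=1: a=3, p=28, q=3
  k=2: a=1, p=37, q=4
  k=3: a=3, p=139, q=15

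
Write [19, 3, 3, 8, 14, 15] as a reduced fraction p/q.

Fold from the inside: start with 15/1.
  14 + 1/15 = 211/15
  8 + 15/211 = 1703/211
  3 + 211/1703 = 5320/1703
  3 + 1703/5320 = 17663/5320
  19 + 5320/17663 = 340917/17663

340917/17663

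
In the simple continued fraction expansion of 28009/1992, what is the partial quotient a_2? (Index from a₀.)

2

28009 = 14·1992 + 121   →  a_0 = 14
1992 = 16·121 + 56   →  a_1 = 16
121 = 2·56 + 9   →  a_2 = 2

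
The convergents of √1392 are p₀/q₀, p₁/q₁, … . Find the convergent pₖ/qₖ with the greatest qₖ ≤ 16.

√1392 = [37; 3, 4, 3, 74, …] (period length 4).
Convergents:
  p_0/q_0 = 37/1
  p_1/q_1 = 112/3
  p_2/q_2 = 485/13
  p_3/q_3 = 1567/42
q_2 = 13 ≤ 16 < 42 = q_3, so the answer is 485/13.

485/13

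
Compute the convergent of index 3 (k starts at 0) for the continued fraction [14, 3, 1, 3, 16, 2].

214/15

Using pₖ = aₖpₖ₋₁ + pₖ₋₂, qₖ = aₖqₖ₋₁ + qₖ₋₂ (with p₋₁=1, p₋₂=0, q₋₁=0, q₋₂=1):
  k=0: a=14, p=14, q=1
  k=1: a=3, p=43, q=3
  k=2: a=1, p=57, q=4
  k=3: a=3, p=214, q=15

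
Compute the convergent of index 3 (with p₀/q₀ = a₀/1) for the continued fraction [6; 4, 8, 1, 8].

231/37

Using pₖ = aₖpₖ₋₁ + pₖ₋₂, qₖ = aₖqₖ₋₁ + qₖ₋₂ (with p₋₁=1, p₋₂=0, q₋₁=0, q₋₂=1):
  k=0: a=6, p=6, q=1
  k=1: a=4, p=25, q=4
  k=2: a=8, p=206, q=33
  k=3: a=1, p=231, q=37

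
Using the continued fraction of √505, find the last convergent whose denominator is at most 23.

382/17

√505 = [22; 2, 8, 2, 44, …] (period length 4).
Convergents:
  p_0/q_0 = 22/1
  p_1/q_1 = 45/2
  p_2/q_2 = 382/17
  p_3/q_3 = 809/36
q_2 = 17 ≤ 23 < 36 = q_3, so the answer is 382/17.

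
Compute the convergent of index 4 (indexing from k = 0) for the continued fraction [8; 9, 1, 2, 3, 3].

Using pₖ = aₖpₖ₋₁ + pₖ₋₂, qₖ = aₖqₖ₋₁ + qₖ₋₂ (with p₋₁=1, p₋₂=0, q₋₁=0, q₋₂=1):
  k=0: a=8, p=8, q=1
  k=1: a=9, p=73, q=9
  k=2: a=1, p=81, q=10
  k=3: a=2, p=235, q=29
  k=4: a=3, p=786, q=97

786/97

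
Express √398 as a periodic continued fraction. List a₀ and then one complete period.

a₀ = ⌊√398⌋ = 19.
With m₀=0, d₀=1 and mₖ₊₁ = dₖaₖ − mₖ, dₖ₊₁ = (n − mₖ₊₁²)/dₖ, aₖ₊₁ = ⌊(a₀+mₖ₊₁)/dₖ₊₁⌋:
  k=1: m=19, d=37, a=1
  k=2: m=18, d=2, a=18
  k=3: m=18, d=37, a=1
  k=4: m=19, d=1, a=38
d=1 and a=2a₀=38 at k=4, so the next step gives (m, d) = (19, 37) again — its k=1 value — and the period has length 4.

[19; 1, 18, 1, 38]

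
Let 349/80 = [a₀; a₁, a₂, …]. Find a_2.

349 = 4·80 + 29   →  a_0 = 4
80 = 2·29 + 22   →  a_1 = 2
29 = 1·22 + 7   →  a_2 = 1

1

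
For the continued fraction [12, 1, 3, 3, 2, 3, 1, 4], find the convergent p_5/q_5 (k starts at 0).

Using pₖ = aₖpₖ₋₁ + pₖ₋₂, qₖ = aₖqₖ₋₁ + qₖ₋₂ (with p₋₁=1, p₋₂=0, q₋₁=0, q₋₂=1):
  k=0: a=12, p=12, q=1
  k=1: a=1, p=13, q=1
  k=2: a=3, p=51, q=4
  k=3: a=3, p=166, q=13
  k=4: a=2, p=383, q=30
  k=5: a=3, p=1315, q=103

1315/103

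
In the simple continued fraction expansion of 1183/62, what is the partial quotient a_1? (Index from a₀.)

1183 = 19·62 + 5   →  a_0 = 19
62 = 12·5 + 2   →  a_1 = 12

12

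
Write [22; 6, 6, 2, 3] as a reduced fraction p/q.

6139/277

Using pₖ = aₖpₖ₋₁ + pₖ₋₂ and qₖ = aₖqₖ₋₁ + qₖ₋₂:
  k=0: a=22, p=22, q=1
  k=1: a=6, p=133, q=6
  k=2: a=6, p=820, q=37
  k=3: a=2, p=1773, q=80
  k=4: a=3, p=6139, q=277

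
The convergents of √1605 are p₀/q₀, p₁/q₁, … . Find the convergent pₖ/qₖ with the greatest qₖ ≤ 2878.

√1605 = [40; 16, 80, …] (period length 2).
Convergents:
  p_0/q_0 = 40/1
  p_1/q_1 = 641/16
  p_2/q_2 = 51320/1281
  p_3/q_3 = 821761/20512
q_2 = 1281 ≤ 2878 < 20512 = q_3, so the answer is 51320/1281.

51320/1281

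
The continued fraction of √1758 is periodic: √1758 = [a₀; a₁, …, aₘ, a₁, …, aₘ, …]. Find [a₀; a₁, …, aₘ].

a₀ = ⌊√1758⌋ = 41.
With m₀=0, d₀=1 and mₖ₊₁ = dₖaₖ − mₖ, dₖ₊₁ = (n − mₖ₊₁²)/dₖ, aₖ₊₁ = ⌊(a₀+mₖ₊₁)/dₖ₊₁⌋:
  k=1: m=41, d=77, a=1
  k=2: m=36, d=6, a=12
  k=3: m=36, d=77, a=1
  k=4: m=41, d=1, a=82
d=1 and a=2a₀=82 at k=4, so the next step gives (m, d) = (41, 77) again — its k=1 value — and the period has length 4.

[41; 1, 12, 1, 82]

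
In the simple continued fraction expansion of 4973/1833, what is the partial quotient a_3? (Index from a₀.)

4973 = 2·1833 + 1307   →  a_0 = 2
1833 = 1·1307 + 526   →  a_1 = 1
1307 = 2·526 + 255   →  a_2 = 2
526 = 2·255 + 16   →  a_3 = 2

2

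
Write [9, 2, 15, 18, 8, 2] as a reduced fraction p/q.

Using pₖ = aₖpₖ₋₁ + pₖ₋₂ and qₖ = aₖqₖ₋₁ + qₖ₋₂:
  k=0: a=9, p=9, q=1
  k=1: a=2, p=19, q=2
  k=2: a=15, p=294, q=31
  k=3: a=18, p=5311, q=560
  k=4: a=8, p=42782, q=4511
  k=5: a=2, p=90875, q=9582

90875/9582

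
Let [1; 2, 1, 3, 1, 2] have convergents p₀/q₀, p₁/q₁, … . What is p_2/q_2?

4/3

Using pₖ = aₖpₖ₋₁ + pₖ₋₂, qₖ = aₖqₖ₋₁ + qₖ₋₂ (with p₋₁=1, p₋₂=0, q₋₁=0, q₋₂=1):
  k=0: a=1, p=1, q=1
  k=1: a=2, p=3, q=2
  k=2: a=1, p=4, q=3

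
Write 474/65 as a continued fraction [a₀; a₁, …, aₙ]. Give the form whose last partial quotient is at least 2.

[7; 3, 2, 2, 1, 2]

474 = 7*65 + 19
65 = 3*19 + 8
19 = 2*8 + 3
8 = 2*3 + 2
3 = 1*2 + 1
2 = 2*1 + 0  (stop)
So 474/65 = [7; 3, 2, 2, 1, 2].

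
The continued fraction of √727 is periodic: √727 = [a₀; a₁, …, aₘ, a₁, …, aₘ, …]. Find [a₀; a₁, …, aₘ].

[26; 1, 25, 1, 52]

a₀ = ⌊√727⌋ = 26.
With m₀=0, d₀=1 and mₖ₊₁ = dₖaₖ − mₖ, dₖ₊₁ = (n − mₖ₊₁²)/dₖ, aₖ₊₁ = ⌊(a₀+mₖ₊₁)/dₖ₊₁⌋:
  k=1: m=26, d=51, a=1
  k=2: m=25, d=2, a=25
  k=3: m=25, d=51, a=1
  k=4: m=26, d=1, a=52
d=1 and a=2a₀=52 at k=4, so the next step gives (m, d) = (26, 51) again — its k=1 value — and the period has length 4.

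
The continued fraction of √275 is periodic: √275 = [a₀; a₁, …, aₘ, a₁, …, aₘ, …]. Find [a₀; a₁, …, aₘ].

a₀ = ⌊√275⌋ = 16.
With m₀=0, d₀=1 and mₖ₊₁ = dₖaₖ − mₖ, dₖ₊₁ = (n − mₖ₊₁²)/dₖ, aₖ₊₁ = ⌊(a₀+mₖ₊₁)/dₖ₊₁⌋:
  k=1: m=16, d=19, a=1
  k=2: m=3, d=14, a=1
  k=3: m=11, d=11, a=2
  k=4: m=11, d=14, a=1
  k=5: m=3, d=19, a=1
  k=6: m=16, d=1, a=32
d=1 and a=2a₀=32 at k=6, so the next step gives (m, d) = (16, 19) again — its k=1 value — and the period has length 6.

[16; 1, 1, 2, 1, 1, 32]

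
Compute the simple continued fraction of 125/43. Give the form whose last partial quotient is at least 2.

125 = 2·43 + 39
43 = 1·39 + 4
39 = 9·4 + 3
4 = 1·3 + 1
3 = 3·1 + 0  (stop)
So 125/43 = [2; 1, 9, 1, 3].

[2; 1, 9, 1, 3]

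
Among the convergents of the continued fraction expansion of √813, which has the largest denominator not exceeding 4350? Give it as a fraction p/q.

122464/4295

√813 = [28; 1, 1, 18, 1, 1, 56, …] (period length 6).
Convergents:
  p_0/q_0 = 28/1
  p_1/q_1 = 29/1
  p_2/q_2 = 57/2
  p_3/q_3 = 1055/37
  p_4/q_4 = 1112/39
  p_5/q_5 = 2167/76
  p_6/q_6 = 122464/4295
  p_7/q_7 = 124631/4371
q_6 = 4295 ≤ 4350 < 4371 = q_7, so the answer is 122464/4295.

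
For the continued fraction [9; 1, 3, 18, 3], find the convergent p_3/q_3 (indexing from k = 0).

Using pₖ = aₖpₖ₋₁ + pₖ₋₂, qₖ = aₖqₖ₋₁ + qₖ₋₂ (with p₋₁=1, p₋₂=0, q₋₁=0, q₋₂=1):
  k=0: a=9, p=9, q=1
  k=1: a=1, p=10, q=1
  k=2: a=3, p=39, q=4
  k=3: a=18, p=712, q=73

712/73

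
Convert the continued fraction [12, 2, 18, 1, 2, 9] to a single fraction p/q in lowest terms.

Fold from the inside: start with 9/1.
  2 + 1/9 = 19/9
  1 + 9/19 = 28/19
  18 + 19/28 = 523/28
  2 + 28/523 = 1074/523
  12 + 523/1074 = 13411/1074

13411/1074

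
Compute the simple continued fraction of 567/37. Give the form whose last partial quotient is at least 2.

[15; 3, 12]

567 = 15*37 + 12
37 = 3*12 + 1
12 = 12*1 + 0  (stop)
So 567/37 = [15; 3, 12].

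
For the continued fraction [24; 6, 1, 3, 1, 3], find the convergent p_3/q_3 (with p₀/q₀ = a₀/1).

652/27

Using pₖ = aₖpₖ₋₁ + pₖ₋₂, qₖ = aₖqₖ₋₁ + qₖ₋₂ (with p₋₁=1, p₋₂=0, q₋₁=0, q₋₂=1):
  k=0: a=24, p=24, q=1
  k=1: a=6, p=145, q=6
  k=2: a=1, p=169, q=7
  k=3: a=3, p=652, q=27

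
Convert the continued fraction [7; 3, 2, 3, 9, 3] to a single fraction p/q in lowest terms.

5053/693

Fold from the inside: start with 3/1.
  9 + 1/3 = 28/3
  3 + 3/28 = 87/28
  2 + 28/87 = 202/87
  3 + 87/202 = 693/202
  7 + 202/693 = 5053/693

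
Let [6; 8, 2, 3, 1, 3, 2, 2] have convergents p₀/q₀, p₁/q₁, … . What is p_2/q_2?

Using pₖ = aₖpₖ₋₁ + pₖ₋₂, qₖ = aₖqₖ₋₁ + qₖ₋₂ (with p₋₁=1, p₋₂=0, q₋₁=0, q₋₂=1):
  k=0: a=6, p=6, q=1
  k=1: a=8, p=49, q=8
  k=2: a=2, p=104, q=17

104/17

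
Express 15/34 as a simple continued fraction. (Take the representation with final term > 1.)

[0; 2, 3, 1, 3]

15 = 0·34 + 15
34 = 2·15 + 4
15 = 3·4 + 3
4 = 1·3 + 1
3 = 3·1 + 0  (stop)
So 15/34 = [0; 2, 3, 1, 3].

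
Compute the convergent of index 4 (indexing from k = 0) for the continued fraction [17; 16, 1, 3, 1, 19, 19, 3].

Using pₖ = aₖpₖ₋₁ + pₖ₋₂, qₖ = aₖqₖ₋₁ + qₖ₋₂ (with p₋₁=1, p₋₂=0, q₋₁=0, q₋₂=1):
  k=0: a=17, p=17, q=1
  k=1: a=16, p=273, q=16
  k=2: a=1, p=290, q=17
  k=3: a=3, p=1143, q=67
  k=4: a=1, p=1433, q=84

1433/84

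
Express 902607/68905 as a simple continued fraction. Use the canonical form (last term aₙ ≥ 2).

902607 = 13*68905 + 6842
68905 = 10*6842 + 485
6842 = 14*485 + 52
485 = 9*52 + 17
52 = 3*17 + 1
17 = 17*1 + 0  (stop)
So 902607/68905 = [13; 10, 14, 9, 3, 17].

[13; 10, 14, 9, 3, 17]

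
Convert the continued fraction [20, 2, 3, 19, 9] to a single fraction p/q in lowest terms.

24965/1222

Using pₖ = aₖpₖ₋₁ + pₖ₋₂ and qₖ = aₖqₖ₋₁ + qₖ₋₂:
  k=0: a=20, p=20, q=1
  k=1: a=2, p=41, q=2
  k=2: a=3, p=143, q=7
  k=3: a=19, p=2758, q=135
  k=4: a=9, p=24965, q=1222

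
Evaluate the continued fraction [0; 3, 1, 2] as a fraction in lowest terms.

3/11

Using pₖ = aₖpₖ₋₁ + pₖ₋₂ and qₖ = aₖqₖ₋₁ + qₖ₋₂:
  k=0: a=0, p=0, q=1
  k=1: a=3, p=1, q=3
  k=2: a=1, p=1, q=4
  k=3: a=2, p=3, q=11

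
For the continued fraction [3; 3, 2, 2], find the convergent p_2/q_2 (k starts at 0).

23/7

Using pₖ = aₖpₖ₋₁ + pₖ₋₂, qₖ = aₖqₖ₋₁ + qₖ₋₂ (with p₋₁=1, p₋₂=0, q₋₁=0, q₋₂=1):
  k=0: a=3, p=3, q=1
  k=1: a=3, p=10, q=3
  k=2: a=2, p=23, q=7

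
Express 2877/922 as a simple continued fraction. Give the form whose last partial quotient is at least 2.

2877 = 3·922 + 111
922 = 8·111 + 34
111 = 3·34 + 9
34 = 3·9 + 7
9 = 1·7 + 2
7 = 3·2 + 1
2 = 2·1 + 0  (stop)
So 2877/922 = [3; 8, 3, 3, 1, 3, 2].

[3; 8, 3, 3, 1, 3, 2]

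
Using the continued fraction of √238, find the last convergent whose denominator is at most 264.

1697/110

√238 = [15; 2, 2, 1, 14, 1, 2, 2, 30, …] (period length 8).
Convergents:
  p_0/q_0 = 15/1
  p_1/q_1 = 31/2
  p_2/q_2 = 77/5
  p_3/q_3 = 108/7
  p_4/q_4 = 1589/103
  p_5/q_5 = 1697/110
  p_6/q_6 = 4983/323
q_5 = 110 ≤ 264 < 323 = q_6, so the answer is 1697/110.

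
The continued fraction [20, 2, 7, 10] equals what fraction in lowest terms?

3111/152

Using pₖ = aₖpₖ₋₁ + pₖ₋₂ and qₖ = aₖqₖ₋₁ + qₖ₋₂:
  k=0: a=20, p=20, q=1
  k=1: a=2, p=41, q=2
  k=2: a=7, p=307, q=15
  k=3: a=10, p=3111, q=152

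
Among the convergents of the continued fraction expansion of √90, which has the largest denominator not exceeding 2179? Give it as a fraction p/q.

13329/1405

√90 = [9; 2, 18, …] (period length 2).
Convergents:
  p_0/q_0 = 9/1
  p_1/q_1 = 19/2
  p_2/q_2 = 351/37
  p_3/q_3 = 721/76
  p_4/q_4 = 13329/1405
  p_5/q_5 = 27379/2886
q_4 = 1405 ≤ 2179 < 2886 = q_5, so the answer is 13329/1405.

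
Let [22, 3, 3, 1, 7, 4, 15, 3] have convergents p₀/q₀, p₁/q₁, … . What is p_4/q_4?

2253/101

Using pₖ = aₖpₖ₋₁ + pₖ₋₂, qₖ = aₖqₖ₋₁ + qₖ₋₂ (with p₋₁=1, p₋₂=0, q₋₁=0, q₋₂=1):
  k=0: a=22, p=22, q=1
  k=1: a=3, p=67, q=3
  k=2: a=3, p=223, q=10
  k=3: a=1, p=290, q=13
  k=4: a=7, p=2253, q=101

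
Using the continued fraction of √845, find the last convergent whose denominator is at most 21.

436/15

√845 = [29; 14, 1, 1, 14, 58, …] (period length 5).
Convergents:
  p_0/q_0 = 29/1
  p_1/q_1 = 407/14
  p_2/q_2 = 436/15
  p_3/q_3 = 843/29
q_2 = 15 ≤ 21 < 29 = q_3, so the answer is 436/15.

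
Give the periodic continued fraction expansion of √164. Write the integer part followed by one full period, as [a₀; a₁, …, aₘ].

a₀ = ⌊√164⌋ = 12.

[12; 1, 4, 6, 4, 1, 24]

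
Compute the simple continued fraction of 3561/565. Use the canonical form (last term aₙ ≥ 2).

3561 = 6·565 + 171
565 = 3·171 + 52
171 = 3·52 + 15
52 = 3·15 + 7
15 = 2·7 + 1
7 = 7·1 + 0  (stop)
So 3561/565 = [6; 3, 3, 3, 2, 7].

[6; 3, 3, 3, 2, 7]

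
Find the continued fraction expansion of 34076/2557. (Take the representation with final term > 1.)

[13; 3, 16, 17, 3]

34076 = 13·2557 + 835
2557 = 3·835 + 52
835 = 16·52 + 3
52 = 17·3 + 1
3 = 3·1 + 0  (stop)
So 34076/2557 = [13; 3, 16, 17, 3].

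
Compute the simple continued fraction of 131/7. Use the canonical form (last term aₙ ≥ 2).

[18; 1, 2, 2]

131 = 18*7 + 5
7 = 1*5 + 2
5 = 2*2 + 1
2 = 2*1 + 0  (stop)
So 131/7 = [18; 1, 2, 2].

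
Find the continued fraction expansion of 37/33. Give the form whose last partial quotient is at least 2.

37 = 1×33 + 4
33 = 8×4 + 1
4 = 4×1 + 0  (stop)
So 37/33 = [1; 8, 4].

[1; 8, 4]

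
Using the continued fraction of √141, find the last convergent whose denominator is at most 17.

95/8

√141 = [11; 1, 6, 1, 22, …] (period length 4).
Convergents:
  p_0/q_0 = 11/1
  p_1/q_1 = 12/1
  p_2/q_2 = 83/7
  p_3/q_3 = 95/8
  p_4/q_4 = 2173/183
q_3 = 8 ≤ 17 < 183 = q_4, so the answer is 95/8.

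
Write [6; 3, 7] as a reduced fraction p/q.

139/22

Fold from the inside: start with 7/1.
  3 + 1/7 = 22/7
  6 + 7/22 = 139/22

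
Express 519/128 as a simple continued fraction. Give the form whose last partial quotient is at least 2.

519 = 4*128 + 7
128 = 18*7 + 2
7 = 3*2 + 1
2 = 2*1 + 0  (stop)
So 519/128 = [4; 18, 3, 2].

[4; 18, 3, 2]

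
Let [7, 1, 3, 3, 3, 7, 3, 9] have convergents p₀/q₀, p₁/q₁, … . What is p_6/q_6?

Using pₖ = aₖpₖ₋₁ + pₖ₋₂, qₖ = aₖqₖ₋₁ + qₖ₋₂ (with p₋₁=1, p₋₂=0, q₋₁=0, q₋₂=1):
  k=0: a=7, p=7, q=1
  k=1: a=1, p=8, q=1
  k=2: a=3, p=31, q=4
  k=3: a=3, p=101, q=13
  k=4: a=3, p=334, q=43
  k=5: a=7, p=2439, q=314
  k=6: a=3, p=7651, q=985

7651/985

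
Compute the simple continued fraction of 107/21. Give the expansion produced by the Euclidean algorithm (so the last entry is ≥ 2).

107 = 5·21 + 2
21 = 10·2 + 1
2 = 2·1 + 0  (stop)
So 107/21 = [5; 10, 2].

[5; 10, 2]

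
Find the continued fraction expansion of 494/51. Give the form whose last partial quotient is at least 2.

494 = 9·51 + 35
51 = 1·35 + 16
35 = 2·16 + 3
16 = 5·3 + 1
3 = 3·1 + 0  (stop)
So 494/51 = [9; 1, 2, 5, 3].

[9; 1, 2, 5, 3]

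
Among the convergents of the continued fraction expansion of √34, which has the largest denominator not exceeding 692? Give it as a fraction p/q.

2449/420

√34 = [5; 1, 4, 1, 10, …] (period length 4).
Convergents:
  p_0/q_0 = 5/1
  p_1/q_1 = 6/1
  p_2/q_2 = 29/5
  p_3/q_3 = 35/6
  p_4/q_4 = 379/65
  p_5/q_5 = 414/71
  p_6/q_6 = 2035/349
  p_7/q_7 = 2449/420
  p_8/q_8 = 26525/4549
q_7 = 420 ≤ 692 < 4549 = q_8, so the answer is 2449/420.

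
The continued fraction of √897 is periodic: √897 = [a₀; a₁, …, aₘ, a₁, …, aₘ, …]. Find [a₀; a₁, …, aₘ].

[29; 1, 18, 1, 58]

a₀ = ⌊√897⌋ = 29.
With m₀=0, d₀=1 and mₖ₊₁ = dₖaₖ − mₖ, dₖ₊₁ = (n − mₖ₊₁²)/dₖ, aₖ₊₁ = ⌊(a₀+mₖ₊₁)/dₖ₊₁⌋:
  k=1: m=29, d=56, a=1
  k=2: m=27, d=3, a=18
  k=3: m=27, d=56, a=1
  k=4: m=29, d=1, a=58
d=1 and a=2a₀=58 at k=4, so the next step gives (m, d) = (29, 56) again — its k=1 value — and the period has length 4.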